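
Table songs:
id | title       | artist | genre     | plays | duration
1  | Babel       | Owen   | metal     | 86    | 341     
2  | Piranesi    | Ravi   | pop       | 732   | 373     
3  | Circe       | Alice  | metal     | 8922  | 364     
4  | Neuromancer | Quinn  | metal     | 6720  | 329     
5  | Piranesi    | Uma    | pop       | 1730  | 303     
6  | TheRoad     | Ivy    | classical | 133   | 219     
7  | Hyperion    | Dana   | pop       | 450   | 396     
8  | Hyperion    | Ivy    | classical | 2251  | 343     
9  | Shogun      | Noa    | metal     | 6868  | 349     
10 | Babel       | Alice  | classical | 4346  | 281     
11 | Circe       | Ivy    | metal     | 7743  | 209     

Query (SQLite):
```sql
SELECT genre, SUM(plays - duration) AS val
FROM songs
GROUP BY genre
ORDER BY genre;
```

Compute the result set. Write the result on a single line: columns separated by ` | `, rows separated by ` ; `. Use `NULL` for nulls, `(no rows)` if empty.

classical | 5887 ; metal | 28747 ; pop | 1840

For each row compute plays - duration.
Group by genre; take SUM of the expression per group.
  classical: ids {6, 8, 10} → SUM(plays - duration)=5887
  metal: ids {1, 3, 4, 9, 11} → SUM(plays - duration)=28747
  pop: ids {2, 5, 7} → SUM(plays - duration)=1840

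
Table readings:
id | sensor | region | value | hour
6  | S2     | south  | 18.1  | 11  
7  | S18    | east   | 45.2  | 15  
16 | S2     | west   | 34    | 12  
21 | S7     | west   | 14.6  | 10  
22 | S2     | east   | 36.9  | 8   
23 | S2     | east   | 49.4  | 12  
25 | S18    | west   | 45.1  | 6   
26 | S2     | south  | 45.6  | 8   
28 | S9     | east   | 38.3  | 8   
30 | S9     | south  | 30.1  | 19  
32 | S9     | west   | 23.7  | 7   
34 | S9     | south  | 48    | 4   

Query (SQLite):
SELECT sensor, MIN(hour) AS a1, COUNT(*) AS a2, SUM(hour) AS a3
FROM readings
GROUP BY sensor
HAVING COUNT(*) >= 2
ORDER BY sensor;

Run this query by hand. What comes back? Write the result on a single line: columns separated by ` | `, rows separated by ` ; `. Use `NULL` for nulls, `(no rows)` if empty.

Group readings by sensor.
Per group compute: MIN(hour), COUNT(*), SUM(hour).
HAVING: drop groups with fewer than 2 rows.
  S18: ids {7, 25} → MIN(hour)=6, COUNT(*)=2, SUM(hour)=21
  S2: ids {6, 16, 22, 23, 26} → MIN(hour)=8, COUNT(*)=5, SUM(hour)=51
  S7: ids {21} → MIN(hour)=10, COUNT(*)=1, SUM(hour)=10
  S9: ids {28, 30, 32, 34} → MIN(hour)=4, COUNT(*)=4, SUM(hour)=38

S18 | 6 | 2 | 21 ; S2 | 8 | 5 | 51 ; S9 | 4 | 4 | 38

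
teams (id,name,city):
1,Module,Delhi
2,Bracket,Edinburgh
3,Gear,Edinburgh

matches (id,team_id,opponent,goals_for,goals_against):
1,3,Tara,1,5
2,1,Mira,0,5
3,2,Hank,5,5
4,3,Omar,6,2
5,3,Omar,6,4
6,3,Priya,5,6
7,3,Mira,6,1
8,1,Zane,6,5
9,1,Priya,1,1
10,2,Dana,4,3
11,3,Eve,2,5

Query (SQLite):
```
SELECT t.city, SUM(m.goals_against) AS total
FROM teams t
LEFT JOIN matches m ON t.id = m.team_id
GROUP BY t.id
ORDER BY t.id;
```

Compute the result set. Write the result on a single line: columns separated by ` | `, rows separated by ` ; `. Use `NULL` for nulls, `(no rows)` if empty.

LEFT JOIN keeps every teams row; unmatched ones get NULL for matches columns.
Group by teams.id and compute SUM(m.goals_against). SUM over an all-NULL group is NULL.
  1: ids {2, 8, 9} → SUM(m.goals_against)=11
  2: ids {3, 10} → SUM(m.goals_against)=8
  3: ids {1, 4, 5, 6, 7, 11} → SUM(m.goals_against)=23

Delhi | 11 ; Edinburgh | 8 ; Edinburgh | 23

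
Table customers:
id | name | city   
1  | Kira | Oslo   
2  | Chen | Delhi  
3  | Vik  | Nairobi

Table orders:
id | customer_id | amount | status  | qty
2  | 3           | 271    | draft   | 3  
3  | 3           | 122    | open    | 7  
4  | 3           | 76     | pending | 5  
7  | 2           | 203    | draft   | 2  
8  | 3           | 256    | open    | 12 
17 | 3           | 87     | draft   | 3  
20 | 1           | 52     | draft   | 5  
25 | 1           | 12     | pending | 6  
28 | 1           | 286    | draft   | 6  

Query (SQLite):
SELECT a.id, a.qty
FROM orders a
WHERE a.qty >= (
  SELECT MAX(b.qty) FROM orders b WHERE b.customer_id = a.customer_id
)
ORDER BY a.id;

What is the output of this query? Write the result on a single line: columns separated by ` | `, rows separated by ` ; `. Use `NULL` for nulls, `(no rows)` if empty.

7 | 2 ; 8 | 12 ; 25 | 6 ; 28 | 6

For each orders row a, compute MAX(qty) over rows sharing a.customer_id.
Keep row a if a.qty >= that per-group MAX.
  customer_id=1: MAX(qty) = 6
  customer_id=2: MAX(qty) = 2
  customer_id=3: MAX(qty) = 12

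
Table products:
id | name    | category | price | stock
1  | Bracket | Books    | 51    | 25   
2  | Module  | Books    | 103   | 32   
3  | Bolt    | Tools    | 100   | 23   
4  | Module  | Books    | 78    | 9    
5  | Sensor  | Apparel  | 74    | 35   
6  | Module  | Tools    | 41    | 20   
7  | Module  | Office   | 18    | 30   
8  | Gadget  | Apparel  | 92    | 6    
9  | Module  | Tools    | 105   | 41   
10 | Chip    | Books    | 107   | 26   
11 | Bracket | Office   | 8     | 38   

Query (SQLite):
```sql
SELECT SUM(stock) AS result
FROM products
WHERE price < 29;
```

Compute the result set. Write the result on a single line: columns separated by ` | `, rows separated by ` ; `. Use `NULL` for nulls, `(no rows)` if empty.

68

Rows where price < 29 → stock values: [30, 38].
SUM of non-NULL values = 68.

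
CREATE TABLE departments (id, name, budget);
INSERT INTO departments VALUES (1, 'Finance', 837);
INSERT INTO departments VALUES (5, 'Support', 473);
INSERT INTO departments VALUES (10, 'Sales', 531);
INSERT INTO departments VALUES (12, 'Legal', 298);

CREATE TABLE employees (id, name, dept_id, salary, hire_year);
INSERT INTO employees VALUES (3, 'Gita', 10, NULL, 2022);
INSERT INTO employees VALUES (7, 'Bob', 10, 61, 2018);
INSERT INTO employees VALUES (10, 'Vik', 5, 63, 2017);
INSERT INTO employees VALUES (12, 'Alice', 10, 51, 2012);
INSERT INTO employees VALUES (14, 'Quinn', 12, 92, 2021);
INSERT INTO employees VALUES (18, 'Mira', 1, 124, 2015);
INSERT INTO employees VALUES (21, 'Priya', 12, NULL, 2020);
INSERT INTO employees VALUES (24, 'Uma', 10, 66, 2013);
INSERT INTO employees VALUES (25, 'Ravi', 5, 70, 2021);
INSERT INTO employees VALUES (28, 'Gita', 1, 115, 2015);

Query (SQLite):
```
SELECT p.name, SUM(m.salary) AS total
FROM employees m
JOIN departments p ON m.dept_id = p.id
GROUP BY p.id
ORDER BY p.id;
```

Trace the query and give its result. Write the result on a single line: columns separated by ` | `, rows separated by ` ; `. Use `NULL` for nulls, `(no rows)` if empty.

Finance | 239 ; Support | 133 ; Sales | 178 ; Legal | 92

Join each employees row to its departments via dept_id.
Group joined rows by departments.id; compute SUM(m.salary) per group.
  1: ids {18, 28} → SUM(m.salary)=239
  5: ids {10, 25} → SUM(m.salary)=133
  10: ids {3, 7, 12, 24} → SUM(m.salary)=178
  12: ids {14, 21} → SUM(m.salary)=92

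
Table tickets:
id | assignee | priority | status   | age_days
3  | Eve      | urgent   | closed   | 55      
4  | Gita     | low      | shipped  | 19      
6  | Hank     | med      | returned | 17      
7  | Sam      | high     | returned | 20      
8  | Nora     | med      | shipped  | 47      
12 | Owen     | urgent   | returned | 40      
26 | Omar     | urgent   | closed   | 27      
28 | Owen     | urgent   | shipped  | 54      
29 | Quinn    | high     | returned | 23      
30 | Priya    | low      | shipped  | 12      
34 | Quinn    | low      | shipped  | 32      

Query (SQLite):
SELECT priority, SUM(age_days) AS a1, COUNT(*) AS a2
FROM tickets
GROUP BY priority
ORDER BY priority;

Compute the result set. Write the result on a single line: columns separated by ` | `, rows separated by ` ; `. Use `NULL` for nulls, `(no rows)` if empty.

Group tickets by priority.
Per group compute: SUM(age_days), COUNT(*).
  high: ids {7, 29} → SUM(age_days)=43, COUNT(*)=2
  low: ids {4, 30, 34} → SUM(age_days)=63, COUNT(*)=3
  med: ids {6, 8} → SUM(age_days)=64, COUNT(*)=2
  urgent: ids {3, 12, 26, 28} → SUM(age_days)=176, COUNT(*)=4

high | 43 | 2 ; low | 63 | 3 ; med | 64 | 2 ; urgent | 176 | 4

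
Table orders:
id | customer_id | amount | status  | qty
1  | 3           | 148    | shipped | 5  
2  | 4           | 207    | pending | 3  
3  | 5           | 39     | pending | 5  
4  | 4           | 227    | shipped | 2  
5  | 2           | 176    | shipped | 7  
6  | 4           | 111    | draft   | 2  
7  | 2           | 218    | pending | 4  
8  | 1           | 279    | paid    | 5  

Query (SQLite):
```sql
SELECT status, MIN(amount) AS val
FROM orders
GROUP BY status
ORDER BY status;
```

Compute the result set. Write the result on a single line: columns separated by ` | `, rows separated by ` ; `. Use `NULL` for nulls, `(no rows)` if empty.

Partition orders by status; compute MIN(amount) within each group.
  draft: ids {6} → MIN(amount)=111
  paid: ids {8} → MIN(amount)=279
  pending: ids {2, 3, 7} → MIN(amount)=39
  shipped: ids {1, 4, 5} → MIN(amount)=148

draft | 111 ; paid | 279 ; pending | 39 ; shipped | 148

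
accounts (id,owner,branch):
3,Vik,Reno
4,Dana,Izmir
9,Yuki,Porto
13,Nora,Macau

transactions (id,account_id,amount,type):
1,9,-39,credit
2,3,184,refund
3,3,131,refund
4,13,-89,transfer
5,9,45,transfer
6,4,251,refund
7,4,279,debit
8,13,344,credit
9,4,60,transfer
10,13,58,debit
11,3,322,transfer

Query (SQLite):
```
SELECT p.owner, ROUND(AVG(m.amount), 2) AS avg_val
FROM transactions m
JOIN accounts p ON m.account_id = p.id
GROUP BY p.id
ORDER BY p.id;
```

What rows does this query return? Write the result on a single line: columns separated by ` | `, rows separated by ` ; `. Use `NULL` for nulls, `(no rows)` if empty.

Vik | 212.33 ; Dana | 196.67 ; Yuki | 3 ; Nora | 104.33

Join each transactions row to its accounts via account_id.
Group joined rows by accounts.id; compute ROUND(AVG(m.amount), 2) per group.
  3: ids {2, 3, 11} → ROUND(AVG(m.amount), 2)=212.33
  4: ids {6, 7, 9} → ROUND(AVG(m.amount), 2)=196.67
  9: ids {1, 5} → ROUND(AVG(m.amount), 2)=3
  13: ids {4, 8, 10} → ROUND(AVG(m.amount), 2)=104.33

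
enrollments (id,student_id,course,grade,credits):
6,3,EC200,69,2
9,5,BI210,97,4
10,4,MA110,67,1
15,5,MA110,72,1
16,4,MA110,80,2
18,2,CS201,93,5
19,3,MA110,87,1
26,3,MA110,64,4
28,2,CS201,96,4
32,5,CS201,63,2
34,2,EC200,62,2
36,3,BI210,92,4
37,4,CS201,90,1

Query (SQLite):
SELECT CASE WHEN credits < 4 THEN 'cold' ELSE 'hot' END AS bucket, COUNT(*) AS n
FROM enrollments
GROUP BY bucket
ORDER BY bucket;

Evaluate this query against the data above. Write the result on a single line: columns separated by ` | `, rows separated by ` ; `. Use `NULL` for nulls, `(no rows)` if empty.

Bucket rows by credits < 4 → 'cold' else 'hot'; count each bucket.

cold | 8 ; hot | 5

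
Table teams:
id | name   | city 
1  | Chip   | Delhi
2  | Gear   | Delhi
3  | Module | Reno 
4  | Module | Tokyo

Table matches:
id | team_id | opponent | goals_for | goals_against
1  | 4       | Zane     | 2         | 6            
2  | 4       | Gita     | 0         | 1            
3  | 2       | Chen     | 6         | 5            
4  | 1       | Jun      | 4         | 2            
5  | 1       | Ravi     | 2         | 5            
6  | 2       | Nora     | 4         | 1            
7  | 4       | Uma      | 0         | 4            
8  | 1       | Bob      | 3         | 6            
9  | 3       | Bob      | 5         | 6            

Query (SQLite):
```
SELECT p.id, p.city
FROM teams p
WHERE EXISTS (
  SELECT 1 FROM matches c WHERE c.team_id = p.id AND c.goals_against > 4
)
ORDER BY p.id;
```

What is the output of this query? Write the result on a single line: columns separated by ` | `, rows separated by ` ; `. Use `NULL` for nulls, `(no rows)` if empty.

For each teams row, check whether any matches with matching team_id has goals_against > 4.
Keep rows where that is true.

1 | Delhi ; 2 | Delhi ; 3 | Reno ; 4 | Tokyo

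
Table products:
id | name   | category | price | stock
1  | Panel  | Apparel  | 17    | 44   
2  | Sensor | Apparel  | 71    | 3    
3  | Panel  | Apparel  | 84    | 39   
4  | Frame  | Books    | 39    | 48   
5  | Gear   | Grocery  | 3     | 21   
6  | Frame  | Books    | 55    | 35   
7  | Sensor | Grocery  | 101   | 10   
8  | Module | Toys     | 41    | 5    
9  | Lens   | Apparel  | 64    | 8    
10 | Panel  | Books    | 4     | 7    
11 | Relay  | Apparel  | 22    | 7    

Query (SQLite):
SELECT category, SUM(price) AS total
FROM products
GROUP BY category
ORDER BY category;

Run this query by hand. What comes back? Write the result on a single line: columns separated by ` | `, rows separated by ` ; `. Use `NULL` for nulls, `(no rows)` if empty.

Apparel | 258 ; Books | 98 ; Grocery | 104 ; Toys | 41

Partition products by category; compute SUM(price) within each group.
  Apparel: ids {1, 2, 3, 9, 11} → SUM(price)=258
  Books: ids {4, 6, 10} → SUM(price)=98
  Grocery: ids {5, 7} → SUM(price)=104
  Toys: ids {8} → SUM(price)=41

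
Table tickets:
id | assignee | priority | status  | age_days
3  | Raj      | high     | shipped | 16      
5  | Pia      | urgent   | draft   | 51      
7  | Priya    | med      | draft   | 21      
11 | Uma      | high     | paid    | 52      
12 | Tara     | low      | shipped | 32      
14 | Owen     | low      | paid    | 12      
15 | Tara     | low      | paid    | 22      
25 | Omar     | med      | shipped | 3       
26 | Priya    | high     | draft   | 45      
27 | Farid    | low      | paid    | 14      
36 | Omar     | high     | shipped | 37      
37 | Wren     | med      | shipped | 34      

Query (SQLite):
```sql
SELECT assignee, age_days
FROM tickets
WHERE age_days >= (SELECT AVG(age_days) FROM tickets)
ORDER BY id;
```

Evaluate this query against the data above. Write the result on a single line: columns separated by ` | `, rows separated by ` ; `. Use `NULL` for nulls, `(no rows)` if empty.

Pia | 51 ; Uma | 52 ; Tara | 32 ; Priya | 45 ; Omar | 37 ; Wren | 34

Scalar subquery: AVG(age_days) over all tickets rows = 28.25.
Keep rows where age_days >= that value.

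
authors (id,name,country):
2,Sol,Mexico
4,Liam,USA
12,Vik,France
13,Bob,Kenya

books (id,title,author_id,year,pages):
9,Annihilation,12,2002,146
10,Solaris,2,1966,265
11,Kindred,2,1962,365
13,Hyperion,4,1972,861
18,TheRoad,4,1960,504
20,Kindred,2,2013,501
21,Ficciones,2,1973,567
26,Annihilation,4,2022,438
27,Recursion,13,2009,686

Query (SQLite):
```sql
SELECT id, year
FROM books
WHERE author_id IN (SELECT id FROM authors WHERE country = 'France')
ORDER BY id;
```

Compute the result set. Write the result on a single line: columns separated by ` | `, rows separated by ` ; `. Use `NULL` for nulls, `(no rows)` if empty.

Inner query: authors.id where country = 'France'.
Outer: keep books rows whose author_id is in that set.
Inner query → {12}

9 | 2002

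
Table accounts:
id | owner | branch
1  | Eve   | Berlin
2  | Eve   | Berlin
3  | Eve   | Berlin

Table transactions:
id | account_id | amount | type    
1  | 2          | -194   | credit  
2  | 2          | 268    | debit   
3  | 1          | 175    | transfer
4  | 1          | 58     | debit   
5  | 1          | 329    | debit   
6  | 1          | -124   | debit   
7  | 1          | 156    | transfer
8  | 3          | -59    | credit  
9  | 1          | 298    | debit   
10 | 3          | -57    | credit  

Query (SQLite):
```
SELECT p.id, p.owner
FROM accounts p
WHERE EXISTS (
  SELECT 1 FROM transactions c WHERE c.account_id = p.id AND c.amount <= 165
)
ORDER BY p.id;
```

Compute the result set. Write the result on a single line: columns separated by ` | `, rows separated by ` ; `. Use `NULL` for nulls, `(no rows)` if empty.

1 | Eve ; 2 | Eve ; 3 | Eve

For each accounts row, check whether any transactions with matching account_id has amount <= 165.
Keep rows where that is true.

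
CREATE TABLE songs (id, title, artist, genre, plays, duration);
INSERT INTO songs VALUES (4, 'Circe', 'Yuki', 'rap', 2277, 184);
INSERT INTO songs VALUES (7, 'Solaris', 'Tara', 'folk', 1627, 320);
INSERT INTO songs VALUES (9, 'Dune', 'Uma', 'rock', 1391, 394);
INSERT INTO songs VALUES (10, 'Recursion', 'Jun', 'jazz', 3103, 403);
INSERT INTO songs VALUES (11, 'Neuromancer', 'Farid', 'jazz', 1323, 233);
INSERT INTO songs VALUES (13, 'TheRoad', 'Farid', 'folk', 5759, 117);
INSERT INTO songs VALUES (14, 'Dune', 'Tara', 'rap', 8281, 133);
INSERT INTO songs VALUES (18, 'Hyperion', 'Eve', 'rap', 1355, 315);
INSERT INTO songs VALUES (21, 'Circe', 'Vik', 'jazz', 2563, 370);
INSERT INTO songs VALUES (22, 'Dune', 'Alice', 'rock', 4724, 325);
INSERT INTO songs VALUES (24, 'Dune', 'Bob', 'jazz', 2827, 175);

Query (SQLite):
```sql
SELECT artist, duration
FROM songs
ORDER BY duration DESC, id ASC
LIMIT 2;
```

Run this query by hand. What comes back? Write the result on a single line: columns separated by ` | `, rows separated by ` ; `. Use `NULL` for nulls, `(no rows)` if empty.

Jun | 403 ; Uma | 394

Sort by duration desc, tiebreak id asc: (403, id=10), (394, id=9), (370, id=21), (325, id=22), (320, id=7) …. Take first 2.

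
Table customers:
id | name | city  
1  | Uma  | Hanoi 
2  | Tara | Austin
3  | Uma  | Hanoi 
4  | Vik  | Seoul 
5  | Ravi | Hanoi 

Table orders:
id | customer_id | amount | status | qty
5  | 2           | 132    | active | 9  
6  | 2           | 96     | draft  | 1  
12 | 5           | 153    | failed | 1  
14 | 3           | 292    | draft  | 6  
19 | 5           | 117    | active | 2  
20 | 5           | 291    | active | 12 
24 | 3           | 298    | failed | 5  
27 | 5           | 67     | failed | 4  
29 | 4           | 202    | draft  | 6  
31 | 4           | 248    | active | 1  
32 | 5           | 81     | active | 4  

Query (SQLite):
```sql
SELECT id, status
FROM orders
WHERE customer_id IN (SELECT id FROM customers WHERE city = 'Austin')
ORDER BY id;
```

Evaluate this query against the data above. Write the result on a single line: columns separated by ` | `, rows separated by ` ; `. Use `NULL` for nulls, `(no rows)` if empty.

Inner query: customers.id where city = 'Austin'.
Outer: keep orders rows whose customer_id is in that set.
Inner query → {2}

5 | active ; 6 | draft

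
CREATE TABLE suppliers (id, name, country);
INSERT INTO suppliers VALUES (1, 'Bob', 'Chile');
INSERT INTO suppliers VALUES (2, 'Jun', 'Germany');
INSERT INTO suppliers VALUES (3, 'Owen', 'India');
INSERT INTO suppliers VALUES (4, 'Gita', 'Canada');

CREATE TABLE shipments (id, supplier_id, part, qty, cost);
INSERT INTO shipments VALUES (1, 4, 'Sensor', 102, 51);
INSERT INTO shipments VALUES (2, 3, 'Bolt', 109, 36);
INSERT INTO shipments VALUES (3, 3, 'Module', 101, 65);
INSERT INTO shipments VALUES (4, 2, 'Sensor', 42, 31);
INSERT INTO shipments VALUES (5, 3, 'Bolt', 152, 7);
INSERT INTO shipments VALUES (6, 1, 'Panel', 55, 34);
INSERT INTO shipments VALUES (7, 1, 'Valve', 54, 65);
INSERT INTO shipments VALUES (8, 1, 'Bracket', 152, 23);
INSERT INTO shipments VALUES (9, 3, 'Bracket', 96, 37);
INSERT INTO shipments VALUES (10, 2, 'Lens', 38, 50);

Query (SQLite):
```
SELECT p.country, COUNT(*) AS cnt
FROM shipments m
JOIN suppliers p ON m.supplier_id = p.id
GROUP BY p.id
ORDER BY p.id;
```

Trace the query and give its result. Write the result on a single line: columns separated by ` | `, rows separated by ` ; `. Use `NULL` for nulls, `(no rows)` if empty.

Chile | 3 ; Germany | 2 ; India | 4 ; Canada | 1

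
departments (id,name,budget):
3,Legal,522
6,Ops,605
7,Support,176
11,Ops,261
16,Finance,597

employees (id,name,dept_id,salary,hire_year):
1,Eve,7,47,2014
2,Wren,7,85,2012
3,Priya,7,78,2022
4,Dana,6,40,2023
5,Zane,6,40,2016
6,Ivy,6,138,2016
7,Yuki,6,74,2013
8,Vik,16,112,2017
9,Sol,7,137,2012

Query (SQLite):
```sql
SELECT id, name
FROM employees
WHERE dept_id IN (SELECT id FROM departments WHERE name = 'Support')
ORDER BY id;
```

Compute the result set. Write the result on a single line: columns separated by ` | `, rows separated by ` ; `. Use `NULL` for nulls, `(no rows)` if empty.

1 | Eve ; 2 | Wren ; 3 | Priya ; 9 | Sol

Inner query: departments.id where name = 'Support'.
Outer: keep employees rows whose dept_id is in that set.
Inner query → {7}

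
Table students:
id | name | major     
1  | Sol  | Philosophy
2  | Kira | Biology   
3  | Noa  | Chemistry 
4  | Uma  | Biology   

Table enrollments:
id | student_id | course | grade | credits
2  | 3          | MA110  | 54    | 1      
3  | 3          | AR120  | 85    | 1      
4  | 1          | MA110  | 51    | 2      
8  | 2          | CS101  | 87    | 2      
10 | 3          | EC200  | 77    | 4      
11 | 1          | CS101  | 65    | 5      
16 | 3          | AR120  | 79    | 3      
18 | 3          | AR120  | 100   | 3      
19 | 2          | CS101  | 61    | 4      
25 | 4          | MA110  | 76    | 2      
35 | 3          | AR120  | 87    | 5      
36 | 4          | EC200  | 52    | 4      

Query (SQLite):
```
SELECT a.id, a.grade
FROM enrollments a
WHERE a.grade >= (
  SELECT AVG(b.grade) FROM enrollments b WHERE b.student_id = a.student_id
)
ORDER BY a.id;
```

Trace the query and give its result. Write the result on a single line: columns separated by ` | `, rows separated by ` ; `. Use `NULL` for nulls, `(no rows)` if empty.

3 | 85 ; 8 | 87 ; 11 | 65 ; 18 | 100 ; 25 | 76 ; 35 | 87

For each enrollments row a, compute AVG(grade) over rows sharing a.student_id.
Keep row a if a.grade >= that per-group AVG.
  student_id=1: AVG(grade) = 58.0
  student_id=2: AVG(grade) = 74.0
  student_id=3: AVG(grade) = 80.333333
  student_id=4: AVG(grade) = 64.0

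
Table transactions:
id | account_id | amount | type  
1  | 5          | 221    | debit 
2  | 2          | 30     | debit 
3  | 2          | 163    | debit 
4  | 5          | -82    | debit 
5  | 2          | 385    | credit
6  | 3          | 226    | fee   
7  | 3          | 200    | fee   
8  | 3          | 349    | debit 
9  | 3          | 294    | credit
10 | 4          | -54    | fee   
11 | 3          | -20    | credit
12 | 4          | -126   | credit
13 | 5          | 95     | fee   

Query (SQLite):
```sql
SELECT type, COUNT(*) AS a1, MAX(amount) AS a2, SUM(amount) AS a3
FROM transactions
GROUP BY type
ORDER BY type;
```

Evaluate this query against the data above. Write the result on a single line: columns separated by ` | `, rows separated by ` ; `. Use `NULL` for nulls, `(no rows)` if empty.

Group transactions by type.
Per group compute: COUNT(*), MAX(amount), SUM(amount).
  credit: ids {5, 9, 11, 12} → COUNT(*)=4, MAX(amount)=385, SUM(amount)=533
  debit: ids {1, 2, 3, 4, 8} → COUNT(*)=5, MAX(amount)=349, SUM(amount)=681
  fee: ids {6, 7, 10, 13} → COUNT(*)=4, MAX(amount)=226, SUM(amount)=467

credit | 4 | 385 | 533 ; debit | 5 | 349 | 681 ; fee | 4 | 226 | 467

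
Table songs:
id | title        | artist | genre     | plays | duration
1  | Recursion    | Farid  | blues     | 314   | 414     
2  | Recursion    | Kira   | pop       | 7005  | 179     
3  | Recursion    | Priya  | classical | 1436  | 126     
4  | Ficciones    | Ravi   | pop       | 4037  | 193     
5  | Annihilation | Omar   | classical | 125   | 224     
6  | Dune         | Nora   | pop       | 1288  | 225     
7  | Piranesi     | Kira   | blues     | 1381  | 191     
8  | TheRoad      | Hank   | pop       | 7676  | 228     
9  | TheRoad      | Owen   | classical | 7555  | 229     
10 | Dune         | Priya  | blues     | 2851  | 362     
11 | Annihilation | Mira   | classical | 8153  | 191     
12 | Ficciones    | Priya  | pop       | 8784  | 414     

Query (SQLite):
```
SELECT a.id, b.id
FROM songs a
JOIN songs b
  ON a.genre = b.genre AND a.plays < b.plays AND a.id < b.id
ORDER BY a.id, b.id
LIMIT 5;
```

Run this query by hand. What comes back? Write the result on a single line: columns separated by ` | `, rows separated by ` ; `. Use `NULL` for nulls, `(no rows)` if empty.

Pairs (a,b) with same genre, a.plays < b.plays, a.id < b.id.
genre groups: blues:{1,7,10} classical:{3,5,9,11} pop:{2,4,6,8,12}
Ordered by (a.id, b.id); first 5.

1 | 7 ; 1 | 10 ; 2 | 8 ; 2 | 12 ; 3 | 9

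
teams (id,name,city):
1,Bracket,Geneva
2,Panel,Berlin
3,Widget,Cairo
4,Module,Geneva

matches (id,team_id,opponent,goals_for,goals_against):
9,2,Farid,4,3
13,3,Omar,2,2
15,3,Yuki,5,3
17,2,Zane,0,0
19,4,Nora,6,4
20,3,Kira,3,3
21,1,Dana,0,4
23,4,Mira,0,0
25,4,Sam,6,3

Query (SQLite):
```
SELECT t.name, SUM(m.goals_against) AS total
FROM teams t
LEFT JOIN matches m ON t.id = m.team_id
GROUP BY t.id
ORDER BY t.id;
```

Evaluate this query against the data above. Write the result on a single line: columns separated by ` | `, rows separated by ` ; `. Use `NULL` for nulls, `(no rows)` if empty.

LEFT JOIN keeps every teams row; unmatched ones get NULL for matches columns.
Group by teams.id and compute SUM(m.goals_against). SUM over an all-NULL group is NULL.
  1: ids {21} → SUM(m.goals_against)=4
  2: ids {9, 17} → SUM(m.goals_against)=3
  3: ids {13, 15, 20} → SUM(m.goals_against)=8
  4: ids {19, 23, 25} → SUM(m.goals_against)=7

Bracket | 4 ; Panel | 3 ; Widget | 8 ; Module | 7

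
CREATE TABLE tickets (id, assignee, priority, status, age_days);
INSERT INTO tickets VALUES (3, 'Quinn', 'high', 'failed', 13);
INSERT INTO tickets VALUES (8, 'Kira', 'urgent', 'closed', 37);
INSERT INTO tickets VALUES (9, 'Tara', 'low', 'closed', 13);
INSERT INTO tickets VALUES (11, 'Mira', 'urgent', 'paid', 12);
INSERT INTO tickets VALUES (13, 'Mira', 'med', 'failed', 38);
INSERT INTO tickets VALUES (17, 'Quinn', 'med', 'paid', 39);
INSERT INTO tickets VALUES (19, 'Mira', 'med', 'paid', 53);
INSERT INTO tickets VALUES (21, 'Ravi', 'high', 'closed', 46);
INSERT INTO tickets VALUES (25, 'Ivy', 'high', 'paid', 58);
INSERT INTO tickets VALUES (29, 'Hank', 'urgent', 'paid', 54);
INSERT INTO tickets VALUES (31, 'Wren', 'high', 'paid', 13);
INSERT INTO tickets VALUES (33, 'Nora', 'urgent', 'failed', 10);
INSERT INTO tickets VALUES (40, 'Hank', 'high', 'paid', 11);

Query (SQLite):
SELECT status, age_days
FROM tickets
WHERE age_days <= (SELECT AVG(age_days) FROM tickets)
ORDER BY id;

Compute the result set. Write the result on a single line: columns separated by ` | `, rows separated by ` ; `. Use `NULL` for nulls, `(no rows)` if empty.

Scalar subquery: AVG(age_days) over all tickets rows = 30.538462 (≈; comparison uses full precision).
Keep rows where age_days <= that value.

failed | 13 ; closed | 13 ; paid | 12 ; paid | 13 ; failed | 10 ; paid | 11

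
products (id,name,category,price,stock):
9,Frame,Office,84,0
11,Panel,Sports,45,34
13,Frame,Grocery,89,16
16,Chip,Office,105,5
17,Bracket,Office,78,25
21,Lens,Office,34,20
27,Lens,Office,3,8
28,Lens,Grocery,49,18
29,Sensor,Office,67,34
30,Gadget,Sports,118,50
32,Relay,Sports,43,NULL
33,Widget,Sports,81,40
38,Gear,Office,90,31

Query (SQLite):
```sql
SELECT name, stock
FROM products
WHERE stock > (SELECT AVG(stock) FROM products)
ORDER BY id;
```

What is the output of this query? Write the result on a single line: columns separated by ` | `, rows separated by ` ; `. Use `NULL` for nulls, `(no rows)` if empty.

Scalar subquery: AVG(stock) over all products rows = 23.416667 (≈; comparison uses full precision).
Keep rows where stock > that value.

Panel | 34 ; Bracket | 25 ; Sensor | 34 ; Gadget | 50 ; Widget | 40 ; Gear | 31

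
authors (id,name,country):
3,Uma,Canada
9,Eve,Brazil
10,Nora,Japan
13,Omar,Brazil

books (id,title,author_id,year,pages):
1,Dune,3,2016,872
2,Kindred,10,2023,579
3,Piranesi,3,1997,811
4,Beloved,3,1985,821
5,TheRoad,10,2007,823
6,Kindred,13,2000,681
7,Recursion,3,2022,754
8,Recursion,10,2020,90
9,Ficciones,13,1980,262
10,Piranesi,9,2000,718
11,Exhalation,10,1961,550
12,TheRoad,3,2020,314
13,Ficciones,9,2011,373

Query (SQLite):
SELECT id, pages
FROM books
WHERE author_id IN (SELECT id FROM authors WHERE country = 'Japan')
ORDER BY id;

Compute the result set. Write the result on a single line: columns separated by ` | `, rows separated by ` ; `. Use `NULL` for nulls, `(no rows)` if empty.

Inner query: authors.id where country = 'Japan'.
Outer: keep books rows whose author_id is in that set.
Inner query → {10}

2 | 579 ; 5 | 823 ; 8 | 90 ; 11 | 550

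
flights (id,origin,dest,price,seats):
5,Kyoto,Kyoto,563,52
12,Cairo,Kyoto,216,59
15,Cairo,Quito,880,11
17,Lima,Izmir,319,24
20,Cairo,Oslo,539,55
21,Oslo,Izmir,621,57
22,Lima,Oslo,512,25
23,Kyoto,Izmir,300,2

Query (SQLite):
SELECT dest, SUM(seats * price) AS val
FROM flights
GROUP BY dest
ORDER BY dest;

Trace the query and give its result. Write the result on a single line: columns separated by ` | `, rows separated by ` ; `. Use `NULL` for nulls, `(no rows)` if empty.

For each row compute seats * price.
Group by dest; take SUM of the expression per group.
  Izmir: ids {17, 21, 23} → SUM(seats * price)=43653
  Kyoto: ids {5, 12} → SUM(seats * price)=42020
  Oslo: ids {20, 22} → SUM(seats * price)=42445
  Quito: ids {15} → SUM(seats * price)=9680

Izmir | 43653 ; Kyoto | 42020 ; Oslo | 42445 ; Quito | 9680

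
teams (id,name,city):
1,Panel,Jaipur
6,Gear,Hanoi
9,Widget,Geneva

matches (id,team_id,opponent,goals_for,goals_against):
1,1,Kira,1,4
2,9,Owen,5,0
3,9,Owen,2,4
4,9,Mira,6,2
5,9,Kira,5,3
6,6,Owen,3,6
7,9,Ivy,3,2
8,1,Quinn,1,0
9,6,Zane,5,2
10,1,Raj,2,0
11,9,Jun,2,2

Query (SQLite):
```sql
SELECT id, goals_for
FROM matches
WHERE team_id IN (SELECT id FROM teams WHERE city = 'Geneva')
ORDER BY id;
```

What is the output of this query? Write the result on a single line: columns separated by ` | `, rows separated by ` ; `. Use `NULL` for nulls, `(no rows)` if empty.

Inner query: teams.id where city = 'Geneva'.
Outer: keep matches rows whose team_id is in that set.
Inner query → {9}

2 | 5 ; 3 | 2 ; 4 | 6 ; 5 | 5 ; 7 | 3 ; 11 | 2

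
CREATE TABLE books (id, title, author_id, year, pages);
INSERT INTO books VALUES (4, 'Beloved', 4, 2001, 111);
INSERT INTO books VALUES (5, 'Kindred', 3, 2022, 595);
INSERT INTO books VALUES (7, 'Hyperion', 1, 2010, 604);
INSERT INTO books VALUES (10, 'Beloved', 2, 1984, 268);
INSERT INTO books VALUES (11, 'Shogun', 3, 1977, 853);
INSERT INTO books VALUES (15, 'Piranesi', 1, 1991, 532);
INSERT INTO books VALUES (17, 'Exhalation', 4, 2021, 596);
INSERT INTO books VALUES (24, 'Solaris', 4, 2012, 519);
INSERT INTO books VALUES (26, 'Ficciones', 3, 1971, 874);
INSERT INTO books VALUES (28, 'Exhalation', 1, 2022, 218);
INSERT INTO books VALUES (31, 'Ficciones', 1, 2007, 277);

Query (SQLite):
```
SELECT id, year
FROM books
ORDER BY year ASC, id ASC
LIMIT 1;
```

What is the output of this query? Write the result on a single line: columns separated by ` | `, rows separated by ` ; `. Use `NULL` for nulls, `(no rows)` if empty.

Sort by year asc, tiebreak id asc: (1971, id=26), (1977, id=11), (1984, id=10), (1991, id=15) …. Take first 1.

26 | 1971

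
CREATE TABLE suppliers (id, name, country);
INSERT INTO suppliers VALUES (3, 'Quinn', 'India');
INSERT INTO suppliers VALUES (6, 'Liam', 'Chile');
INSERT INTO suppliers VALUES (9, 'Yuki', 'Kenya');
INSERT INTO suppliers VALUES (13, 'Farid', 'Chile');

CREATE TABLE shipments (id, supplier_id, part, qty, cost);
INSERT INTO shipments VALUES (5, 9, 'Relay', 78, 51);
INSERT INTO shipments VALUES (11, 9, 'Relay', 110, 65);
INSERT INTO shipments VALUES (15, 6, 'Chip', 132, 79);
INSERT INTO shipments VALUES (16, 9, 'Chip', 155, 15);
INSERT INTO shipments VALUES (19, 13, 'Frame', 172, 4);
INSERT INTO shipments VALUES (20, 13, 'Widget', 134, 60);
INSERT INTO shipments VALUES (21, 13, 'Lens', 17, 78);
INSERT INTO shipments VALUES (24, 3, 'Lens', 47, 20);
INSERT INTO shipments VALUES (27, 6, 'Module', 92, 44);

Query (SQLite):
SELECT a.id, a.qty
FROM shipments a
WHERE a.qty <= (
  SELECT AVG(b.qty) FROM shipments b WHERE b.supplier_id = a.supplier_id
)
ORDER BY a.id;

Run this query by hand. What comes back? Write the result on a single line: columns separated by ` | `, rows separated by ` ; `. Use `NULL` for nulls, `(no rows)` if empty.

For each shipments row a, compute AVG(qty) over rows sharing a.supplier_id.
Keep row a if a.qty <= that per-group AVG.
  supplier_id=3: AVG(qty) = 47.0
  supplier_id=6: AVG(qty) = 112.0
  supplier_id=9: AVG(qty) = 114.333333
  supplier_id=13: AVG(qty) = 107.666667

5 | 78 ; 11 | 110 ; 21 | 17 ; 24 | 47 ; 27 | 92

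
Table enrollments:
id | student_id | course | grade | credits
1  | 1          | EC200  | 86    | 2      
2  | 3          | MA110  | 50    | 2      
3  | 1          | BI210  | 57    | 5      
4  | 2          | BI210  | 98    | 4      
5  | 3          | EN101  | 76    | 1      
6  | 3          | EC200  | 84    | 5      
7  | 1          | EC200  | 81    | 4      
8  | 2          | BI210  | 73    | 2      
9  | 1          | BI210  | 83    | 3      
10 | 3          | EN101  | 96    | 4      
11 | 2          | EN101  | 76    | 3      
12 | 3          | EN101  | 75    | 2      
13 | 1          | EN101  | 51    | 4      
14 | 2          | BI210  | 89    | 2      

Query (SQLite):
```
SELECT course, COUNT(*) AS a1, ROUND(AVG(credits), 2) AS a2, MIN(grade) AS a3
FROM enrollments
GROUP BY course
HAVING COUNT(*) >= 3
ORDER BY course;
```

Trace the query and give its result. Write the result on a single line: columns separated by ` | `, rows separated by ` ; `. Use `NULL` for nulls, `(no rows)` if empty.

BI210 | 5 | 3.2 | 57 ; EC200 | 3 | 3.67 | 81 ; EN101 | 5 | 2.8 | 51

Group enrollments by course.
Per group compute: COUNT(*), ROUND(AVG(credits), 2), MIN(grade).
HAVING: drop groups with fewer than 3 rows.
  BI210: ids {3, 4, 8, 9, 14} → COUNT(*)=5, ROUND(AVG(credits), 2)=3.2, MIN(grade)=57
  EC200: ids {1, 6, 7} → COUNT(*)=3, ROUND(AVG(credits), 2)=3.67, MIN(grade)=81
  EN101: ids {5, 10, 11, 12, 13} → COUNT(*)=5, ROUND(AVG(credits), 2)=2.8, MIN(grade)=51
  MA110: ids {2} → COUNT(*)=1, ROUND(AVG(credits), 2)=2, MIN(grade)=50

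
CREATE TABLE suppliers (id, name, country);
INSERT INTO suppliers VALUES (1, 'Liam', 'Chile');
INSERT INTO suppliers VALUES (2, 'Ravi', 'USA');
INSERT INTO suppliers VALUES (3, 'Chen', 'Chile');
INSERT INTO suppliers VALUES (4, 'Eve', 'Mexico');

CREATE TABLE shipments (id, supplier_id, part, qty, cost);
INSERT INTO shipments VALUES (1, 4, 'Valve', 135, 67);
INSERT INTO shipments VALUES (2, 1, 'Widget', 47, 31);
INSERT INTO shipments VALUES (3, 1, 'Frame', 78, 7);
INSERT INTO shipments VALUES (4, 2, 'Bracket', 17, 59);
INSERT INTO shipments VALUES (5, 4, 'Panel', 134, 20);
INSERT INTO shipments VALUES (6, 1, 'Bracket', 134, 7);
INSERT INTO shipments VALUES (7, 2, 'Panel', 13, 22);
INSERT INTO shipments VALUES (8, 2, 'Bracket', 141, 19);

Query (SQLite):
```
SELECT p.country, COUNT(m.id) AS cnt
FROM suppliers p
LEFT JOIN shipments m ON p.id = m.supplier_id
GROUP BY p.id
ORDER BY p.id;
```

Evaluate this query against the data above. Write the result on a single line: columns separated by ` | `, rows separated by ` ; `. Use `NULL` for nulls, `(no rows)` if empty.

Chile | 3 ; USA | 3 ; Chile | 0 ; Mexico | 2

LEFT JOIN keeps every suppliers row; unmatched ones get NULL for shipments columns.
Group by suppliers.id and compute COUNT(m.id). COUNT(col) of an all-NULL group is 0.
  1: ids {2, 3, 6} → COUNT(m.id)=3
  2: ids {4, 7, 8} → COUNT(m.id)=3
  3: ids {—} → COUNT(m.id)=0
  4: ids {1, 5} → COUNT(m.id)=2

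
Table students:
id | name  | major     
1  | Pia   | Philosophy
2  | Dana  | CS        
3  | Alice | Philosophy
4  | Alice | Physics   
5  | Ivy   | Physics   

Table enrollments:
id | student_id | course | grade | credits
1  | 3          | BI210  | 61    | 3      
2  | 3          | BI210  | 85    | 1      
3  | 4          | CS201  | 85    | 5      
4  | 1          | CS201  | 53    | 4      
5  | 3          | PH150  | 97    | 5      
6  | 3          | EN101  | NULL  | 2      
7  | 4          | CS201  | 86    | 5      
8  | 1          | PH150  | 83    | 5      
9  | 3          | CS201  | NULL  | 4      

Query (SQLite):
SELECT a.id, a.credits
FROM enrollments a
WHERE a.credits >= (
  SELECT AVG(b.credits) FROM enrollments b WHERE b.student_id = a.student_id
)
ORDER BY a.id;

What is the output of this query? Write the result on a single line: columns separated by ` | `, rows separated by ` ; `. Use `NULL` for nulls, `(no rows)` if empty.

For each enrollments row a, compute AVG(credits) over rows sharing a.student_id.
Keep row a if a.credits >= that per-group AVG.
  student_id=1: AVG(credits) = 4.5
  student_id=3: AVG(credits) = 3.0
  student_id=4: AVG(credits) = 5.0

1 | 3 ; 3 | 5 ; 5 | 5 ; 7 | 5 ; 8 | 5 ; 9 | 4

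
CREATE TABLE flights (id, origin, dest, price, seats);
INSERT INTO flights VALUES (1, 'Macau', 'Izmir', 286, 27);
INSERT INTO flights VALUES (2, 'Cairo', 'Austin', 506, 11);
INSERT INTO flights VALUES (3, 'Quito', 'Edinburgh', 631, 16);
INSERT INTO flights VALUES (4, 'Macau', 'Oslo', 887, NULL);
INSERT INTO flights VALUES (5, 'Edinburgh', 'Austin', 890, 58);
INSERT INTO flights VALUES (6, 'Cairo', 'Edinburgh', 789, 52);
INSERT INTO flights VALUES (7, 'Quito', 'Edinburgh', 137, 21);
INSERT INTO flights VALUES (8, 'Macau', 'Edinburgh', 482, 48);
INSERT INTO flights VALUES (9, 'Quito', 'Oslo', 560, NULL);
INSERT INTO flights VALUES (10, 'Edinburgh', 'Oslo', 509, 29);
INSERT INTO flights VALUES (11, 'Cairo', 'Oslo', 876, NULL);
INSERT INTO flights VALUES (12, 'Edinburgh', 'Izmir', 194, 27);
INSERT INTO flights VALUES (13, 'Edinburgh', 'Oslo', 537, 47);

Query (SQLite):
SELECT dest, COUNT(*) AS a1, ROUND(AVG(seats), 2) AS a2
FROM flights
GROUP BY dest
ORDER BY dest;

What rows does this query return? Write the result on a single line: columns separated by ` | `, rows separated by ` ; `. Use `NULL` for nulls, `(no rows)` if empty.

Group flights by dest.
Per group compute: COUNT(*), ROUND(AVG(seats), 2).
  Austin: ids {2, 5} → COUNT(*)=2, ROUND(AVG(seats), 2)=34.5
  Edinburgh: ids {3, 6, 7, 8} → COUNT(*)=4, ROUND(AVG(seats), 2)=34.25
  Izmir: ids {1, 12} → COUNT(*)=2, ROUND(AVG(seats), 2)=27
  Oslo: ids {4, 9, 10, 11, 13} → COUNT(*)=5, ROUND(AVG(seats), 2)=38

Austin | 2 | 34.5 ; Edinburgh | 4 | 34.25 ; Izmir | 2 | 27 ; Oslo | 5 | 38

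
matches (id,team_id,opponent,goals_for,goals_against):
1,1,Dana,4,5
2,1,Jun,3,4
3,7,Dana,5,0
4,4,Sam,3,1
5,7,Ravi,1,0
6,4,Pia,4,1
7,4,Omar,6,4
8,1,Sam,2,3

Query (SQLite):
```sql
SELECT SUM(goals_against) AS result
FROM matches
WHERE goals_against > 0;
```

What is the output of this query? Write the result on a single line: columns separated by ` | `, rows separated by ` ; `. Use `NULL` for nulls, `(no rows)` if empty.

Rows where goals_against > 0 → goals_against values: [5, 4, 1, 1, 4, 3].
SUM of non-NULL values = 18.

18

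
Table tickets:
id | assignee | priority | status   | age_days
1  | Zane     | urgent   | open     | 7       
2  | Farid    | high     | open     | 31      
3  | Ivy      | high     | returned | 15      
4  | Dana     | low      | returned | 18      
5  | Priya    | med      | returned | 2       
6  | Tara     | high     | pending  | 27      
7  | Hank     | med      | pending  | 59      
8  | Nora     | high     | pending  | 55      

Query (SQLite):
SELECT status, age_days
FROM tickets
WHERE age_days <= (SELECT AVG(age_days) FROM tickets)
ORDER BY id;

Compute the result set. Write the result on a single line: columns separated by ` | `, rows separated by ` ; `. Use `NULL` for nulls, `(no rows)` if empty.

Scalar subquery: AVG(age_days) over all tickets rows = 26.75.
Keep rows where age_days <= that value.

open | 7 ; returned | 15 ; returned | 18 ; returned | 2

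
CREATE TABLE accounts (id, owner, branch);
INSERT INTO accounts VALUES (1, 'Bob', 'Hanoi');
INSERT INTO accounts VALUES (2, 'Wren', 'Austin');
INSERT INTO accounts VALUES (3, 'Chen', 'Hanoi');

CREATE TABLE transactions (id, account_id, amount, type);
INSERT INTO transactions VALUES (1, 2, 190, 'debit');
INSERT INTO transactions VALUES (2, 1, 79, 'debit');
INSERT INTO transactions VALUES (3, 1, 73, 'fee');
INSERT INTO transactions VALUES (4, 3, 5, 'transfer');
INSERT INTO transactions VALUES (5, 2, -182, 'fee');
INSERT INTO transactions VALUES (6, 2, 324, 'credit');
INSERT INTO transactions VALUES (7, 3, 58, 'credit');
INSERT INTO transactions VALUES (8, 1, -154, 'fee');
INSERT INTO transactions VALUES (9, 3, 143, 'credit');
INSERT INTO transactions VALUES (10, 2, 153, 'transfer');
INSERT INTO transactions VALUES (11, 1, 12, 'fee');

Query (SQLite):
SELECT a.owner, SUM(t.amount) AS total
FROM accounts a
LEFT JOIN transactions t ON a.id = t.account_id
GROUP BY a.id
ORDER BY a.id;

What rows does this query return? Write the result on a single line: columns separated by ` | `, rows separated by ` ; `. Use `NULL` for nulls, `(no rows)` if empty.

Bob | 10 ; Wren | 485 ; Chen | 206

LEFT JOIN keeps every accounts row; unmatched ones get NULL for transactions columns.
Group by accounts.id and compute SUM(t.amount). SUM over an all-NULL group is NULL.
  1: ids {2, 3, 8, 11} → SUM(t.amount)=10
  2: ids {1, 5, 6, 10} → SUM(t.amount)=485
  3: ids {4, 7, 9} → SUM(t.amount)=206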